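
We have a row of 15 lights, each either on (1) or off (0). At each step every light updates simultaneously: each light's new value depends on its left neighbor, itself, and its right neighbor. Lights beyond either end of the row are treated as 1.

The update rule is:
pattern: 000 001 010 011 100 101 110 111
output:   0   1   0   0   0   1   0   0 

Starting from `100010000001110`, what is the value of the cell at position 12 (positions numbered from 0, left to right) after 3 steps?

1

000100000010001
001000000100010
010000001000101
position 12 holds 1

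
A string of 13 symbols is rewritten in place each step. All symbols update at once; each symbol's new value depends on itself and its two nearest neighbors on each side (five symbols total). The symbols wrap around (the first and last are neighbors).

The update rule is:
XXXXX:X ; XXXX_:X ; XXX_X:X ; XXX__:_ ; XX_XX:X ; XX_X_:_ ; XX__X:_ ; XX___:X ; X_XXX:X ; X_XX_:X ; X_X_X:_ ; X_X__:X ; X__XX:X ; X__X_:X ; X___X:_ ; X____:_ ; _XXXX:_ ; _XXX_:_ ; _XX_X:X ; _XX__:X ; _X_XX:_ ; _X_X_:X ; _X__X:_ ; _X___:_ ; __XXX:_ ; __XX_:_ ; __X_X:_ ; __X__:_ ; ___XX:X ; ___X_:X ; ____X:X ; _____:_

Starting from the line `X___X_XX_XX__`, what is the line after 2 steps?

___X__XXXXX_X
__X__X__XXX_X

__X__X__XXX_X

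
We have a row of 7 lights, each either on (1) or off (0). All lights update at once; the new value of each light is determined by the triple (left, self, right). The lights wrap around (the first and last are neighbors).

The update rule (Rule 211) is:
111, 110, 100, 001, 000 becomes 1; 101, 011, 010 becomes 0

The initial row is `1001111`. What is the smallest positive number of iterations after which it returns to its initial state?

iteration 1: 1110111
iteration 2: 1110011
iteration 3: 1111101
iteration 4: 1111100
iteration 5: 0111111
iteration 6: 0011111
iteration 7: 1101111
iteration 8: 1100111
iteration 9: 1111011
iteration 10: 1111001
iteration 11: 1111110
iteration 12: 0111110
iteration 13: 1011111
iteration 14: 1001111

14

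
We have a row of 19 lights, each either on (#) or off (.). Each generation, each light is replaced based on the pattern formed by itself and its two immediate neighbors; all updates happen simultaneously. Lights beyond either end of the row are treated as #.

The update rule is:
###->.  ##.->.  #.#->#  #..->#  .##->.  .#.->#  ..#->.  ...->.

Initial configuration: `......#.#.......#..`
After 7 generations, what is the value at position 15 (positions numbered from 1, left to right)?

#

#.....####......##.
.#........#.......#
###.......##.......
...#........#......
#..##.......##.....
.#...#........#....
###..##.......##...
position 15 holds #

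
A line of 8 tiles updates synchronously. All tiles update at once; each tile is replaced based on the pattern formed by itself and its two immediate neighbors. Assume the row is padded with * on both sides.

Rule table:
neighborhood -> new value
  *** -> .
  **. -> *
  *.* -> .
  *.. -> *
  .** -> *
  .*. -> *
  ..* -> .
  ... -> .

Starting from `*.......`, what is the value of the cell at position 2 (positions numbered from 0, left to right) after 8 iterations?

**......
.**.....
.***....
.*.**...
.*.***..
.*.*.**.
.*.*.**.  (fixed point — unchanged through iteration 8)
position 2 holds .

.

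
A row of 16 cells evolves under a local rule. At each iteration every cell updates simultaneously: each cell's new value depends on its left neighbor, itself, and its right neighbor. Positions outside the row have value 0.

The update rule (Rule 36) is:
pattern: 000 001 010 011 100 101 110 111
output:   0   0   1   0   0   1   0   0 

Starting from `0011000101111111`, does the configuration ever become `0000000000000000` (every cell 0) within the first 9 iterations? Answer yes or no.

yes

0000000110000000
0000000000000000
all cells are 0 at iteration 2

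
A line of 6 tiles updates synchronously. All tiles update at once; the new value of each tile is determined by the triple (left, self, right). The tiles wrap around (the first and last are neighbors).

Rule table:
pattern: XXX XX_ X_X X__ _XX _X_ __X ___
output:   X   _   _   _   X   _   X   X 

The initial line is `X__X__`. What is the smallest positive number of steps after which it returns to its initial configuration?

3

__X__X
_X__X_
X__X__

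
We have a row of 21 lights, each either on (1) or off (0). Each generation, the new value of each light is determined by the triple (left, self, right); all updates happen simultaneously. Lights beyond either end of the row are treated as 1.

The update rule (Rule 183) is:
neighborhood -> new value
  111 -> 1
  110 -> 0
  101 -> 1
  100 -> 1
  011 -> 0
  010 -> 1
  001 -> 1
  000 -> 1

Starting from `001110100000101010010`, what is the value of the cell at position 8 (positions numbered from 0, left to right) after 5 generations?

0

110101111111111111111
101110111111111111111
010101011111111111111
111111101111111111111
111111010111111111111
position 8 holds 0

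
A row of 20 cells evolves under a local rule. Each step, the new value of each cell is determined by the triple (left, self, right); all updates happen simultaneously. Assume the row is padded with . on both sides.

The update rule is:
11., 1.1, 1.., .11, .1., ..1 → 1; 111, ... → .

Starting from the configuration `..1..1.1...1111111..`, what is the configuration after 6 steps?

step 1: .11111111.11.....11.
step 2: 11......11111...1111
step 3: 111....11...11.11..1
step 4: 1.11..1111.111111111
step 5: 1111111..111.......1
step 6: 1.....1111.11.....11

1.....1111.11.....11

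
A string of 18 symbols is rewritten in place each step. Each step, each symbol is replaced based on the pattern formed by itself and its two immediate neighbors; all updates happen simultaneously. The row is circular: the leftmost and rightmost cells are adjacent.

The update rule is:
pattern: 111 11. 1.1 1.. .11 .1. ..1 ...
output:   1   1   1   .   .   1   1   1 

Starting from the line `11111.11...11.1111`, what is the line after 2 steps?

111111111.11.11.11

step 1: 111111.1.11.11.111
step 2: 111111111.11.11.11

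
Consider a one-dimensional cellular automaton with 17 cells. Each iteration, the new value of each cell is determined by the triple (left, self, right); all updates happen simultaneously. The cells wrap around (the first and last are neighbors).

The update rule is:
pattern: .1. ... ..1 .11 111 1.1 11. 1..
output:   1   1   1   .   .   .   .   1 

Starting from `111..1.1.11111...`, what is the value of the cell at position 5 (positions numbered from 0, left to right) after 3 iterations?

1

iteration 1: ...111.1......111
iteration 2: 111....1111111...
iteration 3: ...1111.......111
position 5 holds 1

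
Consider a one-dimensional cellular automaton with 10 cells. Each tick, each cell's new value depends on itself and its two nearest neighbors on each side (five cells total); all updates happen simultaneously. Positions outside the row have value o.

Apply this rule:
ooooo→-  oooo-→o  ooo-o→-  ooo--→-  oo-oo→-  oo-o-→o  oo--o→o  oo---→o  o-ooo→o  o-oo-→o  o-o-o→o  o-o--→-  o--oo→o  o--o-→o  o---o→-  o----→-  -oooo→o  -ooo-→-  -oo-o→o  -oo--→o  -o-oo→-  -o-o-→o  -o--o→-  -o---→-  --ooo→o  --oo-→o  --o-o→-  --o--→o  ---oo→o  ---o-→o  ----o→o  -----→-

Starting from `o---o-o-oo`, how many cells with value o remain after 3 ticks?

tick 1: -o-o-oo-oo
tick 2: oooo-oo-oo
tick 3: --o--oo-oo
count of o: 5

5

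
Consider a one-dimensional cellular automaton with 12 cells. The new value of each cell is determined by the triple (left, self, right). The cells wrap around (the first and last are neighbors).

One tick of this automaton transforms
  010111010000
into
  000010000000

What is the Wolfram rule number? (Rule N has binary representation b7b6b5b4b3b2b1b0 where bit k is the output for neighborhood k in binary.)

position 4: 111 → 1  (bit 7 = 1)
position 5: 110 → 0  (bit 6 = 0)
position 2: 101 → 0  (bit 5 = 0)
position 8: 100 → 0  (bit 4 = 0)
position 3: 011 → 0  (bit 3 = 0)
position 1: 010 → 0  (bit 2 = 0)
position 0: 001 → 0  (bit 1 = 0)
position 9: 000 → 0  (bit 0 = 0)
bits b7..b0 = 10000000 = 128

128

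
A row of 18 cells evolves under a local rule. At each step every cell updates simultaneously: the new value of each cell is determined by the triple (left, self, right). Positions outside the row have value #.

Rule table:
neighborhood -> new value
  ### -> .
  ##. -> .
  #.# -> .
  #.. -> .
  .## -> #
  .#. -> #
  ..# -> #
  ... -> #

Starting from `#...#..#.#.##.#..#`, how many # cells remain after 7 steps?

step 1: ..###.##.#.#..#.##
step 2: .##...#..#.#.##.#.
step 3: .#..###.##.#.#..#.
step 4: .#.##...#..#.#.##.
step 5: .#.#..###.##.#.#..
step 6: .#.#.##...#..#.#.#
step 7: .#.#.#..###.##.#.#
count of #: 10

10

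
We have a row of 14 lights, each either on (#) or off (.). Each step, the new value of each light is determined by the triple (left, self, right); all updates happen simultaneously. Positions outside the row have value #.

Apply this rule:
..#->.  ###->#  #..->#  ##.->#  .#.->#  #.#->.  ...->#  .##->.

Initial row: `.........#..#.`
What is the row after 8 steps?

#########.#.#.

########.##.#.
########..#.#.
#########.#.#.
#########.#.#.  (fixed point — unchanged through step 8)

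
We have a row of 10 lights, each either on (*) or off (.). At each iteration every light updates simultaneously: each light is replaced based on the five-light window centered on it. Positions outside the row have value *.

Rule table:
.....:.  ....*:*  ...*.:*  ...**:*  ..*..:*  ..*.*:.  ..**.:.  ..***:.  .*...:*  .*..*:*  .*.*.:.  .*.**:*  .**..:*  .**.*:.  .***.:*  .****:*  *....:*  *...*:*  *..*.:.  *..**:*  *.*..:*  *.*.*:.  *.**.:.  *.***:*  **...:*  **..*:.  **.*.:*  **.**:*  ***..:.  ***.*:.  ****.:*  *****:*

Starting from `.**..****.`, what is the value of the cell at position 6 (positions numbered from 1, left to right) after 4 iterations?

*

*.*.*.**.*
.*...*..**
********.*
*******.**
position 6 holds *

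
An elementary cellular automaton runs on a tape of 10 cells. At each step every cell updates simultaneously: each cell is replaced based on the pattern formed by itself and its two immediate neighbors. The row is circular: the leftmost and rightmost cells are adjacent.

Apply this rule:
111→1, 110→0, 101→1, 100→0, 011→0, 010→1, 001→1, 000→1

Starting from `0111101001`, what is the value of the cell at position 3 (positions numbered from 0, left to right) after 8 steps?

1

1011011011
0100100101
1101101111
1010010111
0110111011
1001010100
1011111101
0101111010
position 3 holds 1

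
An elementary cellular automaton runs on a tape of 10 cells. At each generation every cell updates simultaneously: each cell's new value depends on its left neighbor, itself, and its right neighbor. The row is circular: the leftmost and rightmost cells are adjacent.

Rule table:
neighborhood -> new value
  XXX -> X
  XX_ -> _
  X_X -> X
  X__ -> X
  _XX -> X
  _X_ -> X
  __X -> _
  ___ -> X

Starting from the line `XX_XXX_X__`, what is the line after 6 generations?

X_XXX_XXX_
XXXX_XXX_X
XXX_XXX_XX
XX_XXX_XXX
X_XXX_XXXX
_XXX_XXXXX

_XXX_XXXXX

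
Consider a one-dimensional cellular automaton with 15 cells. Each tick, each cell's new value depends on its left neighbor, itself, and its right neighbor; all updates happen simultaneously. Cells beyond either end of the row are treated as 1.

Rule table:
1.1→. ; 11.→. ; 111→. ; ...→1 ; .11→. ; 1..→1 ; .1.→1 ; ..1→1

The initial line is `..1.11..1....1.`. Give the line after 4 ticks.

111...11111111.
...111.........
111...111111111
...111.........

...111.........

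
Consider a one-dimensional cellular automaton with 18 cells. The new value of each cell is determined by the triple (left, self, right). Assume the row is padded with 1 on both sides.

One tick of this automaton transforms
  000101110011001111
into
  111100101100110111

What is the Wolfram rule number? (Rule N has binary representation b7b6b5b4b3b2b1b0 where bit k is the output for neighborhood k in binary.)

151

position 6: 111 → 1  (bit 7 = 1)
position 7: 110 → 0  (bit 6 = 0)
position 4: 101 → 0  (bit 5 = 0)
position 0: 100 → 1  (bit 4 = 1)
position 5: 011 → 0  (bit 3 = 0)
position 3: 010 → 1  (bit 2 = 1)
position 2: 001 → 1  (bit 1 = 1)
position 1: 000 → 1  (bit 0 = 1)
bits b7..b0 = 10010111 = 151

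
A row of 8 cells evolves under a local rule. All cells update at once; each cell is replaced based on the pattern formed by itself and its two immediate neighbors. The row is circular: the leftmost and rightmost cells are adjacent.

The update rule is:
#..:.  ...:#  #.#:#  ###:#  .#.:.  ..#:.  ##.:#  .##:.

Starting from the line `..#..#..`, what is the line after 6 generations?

##..#.#.

#......#
#.####..
.#.###..
..#.##.#
...#.##.
##..#.#.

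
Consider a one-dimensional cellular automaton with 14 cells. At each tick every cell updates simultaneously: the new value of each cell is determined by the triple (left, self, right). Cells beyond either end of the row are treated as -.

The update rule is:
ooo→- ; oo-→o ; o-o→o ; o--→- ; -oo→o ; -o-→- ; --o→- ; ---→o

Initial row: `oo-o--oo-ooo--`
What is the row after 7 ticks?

oooo-oo---o--o

tick 1: ooo---oooo-o-o
tick 2: o-o-o-o--oo-o-
tick 3: -o-o-o---ooo--
tick 4: --o-o--o-o-o-o
tick 5: o--o----o-o-o-
tick 6: -----oo--o-o--
tick 7: oooo-oo---o--o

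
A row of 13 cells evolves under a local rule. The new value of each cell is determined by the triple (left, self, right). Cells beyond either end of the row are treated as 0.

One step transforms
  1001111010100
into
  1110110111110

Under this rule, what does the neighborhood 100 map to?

1

At position 1 the neighborhood is 100; the next row has 1 there.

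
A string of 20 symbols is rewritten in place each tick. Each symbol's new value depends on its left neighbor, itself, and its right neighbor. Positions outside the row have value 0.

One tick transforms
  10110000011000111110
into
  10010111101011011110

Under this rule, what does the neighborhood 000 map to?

1

At position 5 the neighborhood is 000; the next row has 1 there.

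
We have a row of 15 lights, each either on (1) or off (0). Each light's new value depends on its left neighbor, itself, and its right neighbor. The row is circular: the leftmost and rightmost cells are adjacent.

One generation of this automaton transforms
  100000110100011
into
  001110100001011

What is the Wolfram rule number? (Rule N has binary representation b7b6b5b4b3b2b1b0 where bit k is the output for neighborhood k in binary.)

137

position 14: 111 → 1  (bit 7 = 1)
position 0: 110 → 0  (bit 6 = 0)
position 8: 101 → 0  (bit 5 = 0)
position 1: 100 → 0  (bit 4 = 0)
position 6: 011 → 1  (bit 3 = 1)
position 9: 010 → 0  (bit 2 = 0)
position 5: 001 → 0  (bit 1 = 0)
position 2: 000 → 1  (bit 0 = 1)
bits b7..b0 = 10001001 = 137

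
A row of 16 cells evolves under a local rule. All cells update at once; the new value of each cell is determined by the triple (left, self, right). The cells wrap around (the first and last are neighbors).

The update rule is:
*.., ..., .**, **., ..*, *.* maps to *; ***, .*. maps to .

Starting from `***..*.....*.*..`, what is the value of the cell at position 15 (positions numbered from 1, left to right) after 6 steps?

.

step 1: *.***.*****.*.**
step 2: ***.***...**.**.
step 3: *.***.**********
step 4: ***.***.........
step 5: *.***.**********  (repeats step 3; period 2)
step 6: ***.***.........
position 15 holds .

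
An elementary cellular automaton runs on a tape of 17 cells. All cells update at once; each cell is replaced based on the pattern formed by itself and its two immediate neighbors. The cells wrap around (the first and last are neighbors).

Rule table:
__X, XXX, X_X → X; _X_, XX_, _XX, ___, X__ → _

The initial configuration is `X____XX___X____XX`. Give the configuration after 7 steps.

____X____X____X_X
___X____X____X_X_
__X____X____X_X__
_X____X____X_X___
X____X____X_X____
____X____X_X____X
___X____X_X____X_

___X____X_X____X_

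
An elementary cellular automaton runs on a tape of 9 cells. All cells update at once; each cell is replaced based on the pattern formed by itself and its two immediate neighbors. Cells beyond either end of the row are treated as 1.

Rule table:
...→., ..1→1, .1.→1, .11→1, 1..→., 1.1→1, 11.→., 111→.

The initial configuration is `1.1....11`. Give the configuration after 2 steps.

.11...11.
11...11.1

11...11.1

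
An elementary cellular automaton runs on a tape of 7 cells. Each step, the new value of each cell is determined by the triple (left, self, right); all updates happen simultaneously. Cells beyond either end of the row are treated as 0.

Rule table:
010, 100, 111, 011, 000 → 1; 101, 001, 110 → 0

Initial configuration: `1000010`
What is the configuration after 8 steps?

1001010

step 1: 1111011
step 2: 1110010
step 3: 1101011
step 4: 1001010
step 5: 1101011  (repeats step 3; period 2)
step 8: 1001010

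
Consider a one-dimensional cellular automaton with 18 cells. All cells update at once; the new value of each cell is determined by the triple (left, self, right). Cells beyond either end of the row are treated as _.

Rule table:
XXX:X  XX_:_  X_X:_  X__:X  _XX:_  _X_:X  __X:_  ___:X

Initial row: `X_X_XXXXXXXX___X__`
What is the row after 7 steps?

X_X__XXXXXX_XX_XXX
X_XX__XXXX______X_
X___X__XX_XXXXX_XX
XXX_XX_____XXX____
_X____XXXX__X_XXXX
_XXXX__XX_X_X__XX_
__XX_X____X_XX___X

__XX_X____X_XX___X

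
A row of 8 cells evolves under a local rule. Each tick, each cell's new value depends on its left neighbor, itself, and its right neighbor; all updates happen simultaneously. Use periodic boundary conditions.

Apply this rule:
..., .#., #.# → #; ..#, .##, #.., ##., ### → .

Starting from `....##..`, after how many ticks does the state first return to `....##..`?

tick 1: ###....#
tick 2: ....##..

2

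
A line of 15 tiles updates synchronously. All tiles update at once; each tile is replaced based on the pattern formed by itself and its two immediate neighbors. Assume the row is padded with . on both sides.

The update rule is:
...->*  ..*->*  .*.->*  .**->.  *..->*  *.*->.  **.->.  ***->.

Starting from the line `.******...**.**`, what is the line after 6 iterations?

*******...*****

*......***.....
*******...*****
.......***.....
*******...*****  (repeats iteration 2; period 2)
iteration 6: *******...*****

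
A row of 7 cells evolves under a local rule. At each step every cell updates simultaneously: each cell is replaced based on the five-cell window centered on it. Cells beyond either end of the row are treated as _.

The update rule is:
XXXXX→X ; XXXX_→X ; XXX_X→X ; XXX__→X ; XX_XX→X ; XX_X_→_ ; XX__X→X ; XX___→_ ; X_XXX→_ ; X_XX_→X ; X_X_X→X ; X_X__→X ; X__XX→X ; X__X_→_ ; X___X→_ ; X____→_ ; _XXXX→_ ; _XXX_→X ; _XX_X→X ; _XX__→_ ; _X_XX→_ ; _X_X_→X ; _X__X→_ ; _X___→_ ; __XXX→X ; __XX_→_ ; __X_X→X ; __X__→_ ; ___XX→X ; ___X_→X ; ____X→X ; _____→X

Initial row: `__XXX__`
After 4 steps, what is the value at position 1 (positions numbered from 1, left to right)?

_

step 1: XXXXX__
step 2: X_XXX__
step 3: X__XX__
step 4: __X____
position 1 holds _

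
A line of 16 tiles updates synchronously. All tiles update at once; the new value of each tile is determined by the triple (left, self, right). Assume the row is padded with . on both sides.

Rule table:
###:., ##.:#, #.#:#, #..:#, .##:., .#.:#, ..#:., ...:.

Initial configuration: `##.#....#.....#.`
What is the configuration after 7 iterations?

.........##....#

iteration 1: .####...##....##
iteration 2: ....##...##....#
iteration 3: .....##...##...#
iteration 4: ......##...##..#
iteration 5: .......##...##.#
iteration 6: ........##...###
iteration 7: .........##....#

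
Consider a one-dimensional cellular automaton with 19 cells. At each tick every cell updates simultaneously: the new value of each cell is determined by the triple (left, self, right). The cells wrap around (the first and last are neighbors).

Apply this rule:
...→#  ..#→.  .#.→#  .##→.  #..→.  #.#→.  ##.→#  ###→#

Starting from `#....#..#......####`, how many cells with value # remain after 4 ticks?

#.##.#..#.####..###
#..#.#..#..###...##
#..#.#..#...##.#..#
#..#.#..#.#..#.#...
count of #: 7

7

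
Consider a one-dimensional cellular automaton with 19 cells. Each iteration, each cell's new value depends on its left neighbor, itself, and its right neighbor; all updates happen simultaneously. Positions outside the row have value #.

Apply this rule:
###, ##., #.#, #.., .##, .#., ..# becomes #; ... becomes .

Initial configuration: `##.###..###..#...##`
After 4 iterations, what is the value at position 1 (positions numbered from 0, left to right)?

iteration 1: ###############.###
iteration 2: ###################
iteration 3: ###################  (fixed point — unchanged through iteration 4)
position 1 holds #

#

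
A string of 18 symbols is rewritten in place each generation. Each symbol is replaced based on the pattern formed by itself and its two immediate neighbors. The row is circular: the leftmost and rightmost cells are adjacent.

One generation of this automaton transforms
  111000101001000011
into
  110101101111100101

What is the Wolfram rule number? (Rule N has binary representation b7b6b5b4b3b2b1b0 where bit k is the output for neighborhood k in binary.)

position 0: 111 → 1  (bit 7 = 1)
position 2: 110 → 0  (bit 6 = 0)
position 7: 101 → 0  (bit 5 = 0)
position 3: 100 → 1  (bit 4 = 1)
position 16: 011 → 0  (bit 3 = 0)
position 6: 010 → 1  (bit 2 = 1)
position 5: 001 → 1  (bit 1 = 1)
position 4: 000 → 0  (bit 0 = 0)
bits b7..b0 = 10010110 = 150

150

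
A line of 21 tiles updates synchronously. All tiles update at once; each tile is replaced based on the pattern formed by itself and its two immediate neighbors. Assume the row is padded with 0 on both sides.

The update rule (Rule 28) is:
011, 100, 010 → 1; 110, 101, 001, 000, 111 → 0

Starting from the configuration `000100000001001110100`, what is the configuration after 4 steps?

step 1: 000110000001101000110
step 2: 000101000001001100101
step 3: 000101100001101010101
step 4: 000101010001001010101

000101010001001010101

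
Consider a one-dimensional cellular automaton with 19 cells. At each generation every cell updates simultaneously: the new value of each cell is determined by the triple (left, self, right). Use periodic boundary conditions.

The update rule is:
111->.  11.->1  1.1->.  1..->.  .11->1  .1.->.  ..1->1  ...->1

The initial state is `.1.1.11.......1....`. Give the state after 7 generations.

1.11...11.1111.1111

1....11.111111..111
1.11111.1....1.11..
..1...1...111..11.1
.1..11..111.1.111..
1..111.11.1...1.1.1
1.11.1.11...11....1
1.11...11.1111.1111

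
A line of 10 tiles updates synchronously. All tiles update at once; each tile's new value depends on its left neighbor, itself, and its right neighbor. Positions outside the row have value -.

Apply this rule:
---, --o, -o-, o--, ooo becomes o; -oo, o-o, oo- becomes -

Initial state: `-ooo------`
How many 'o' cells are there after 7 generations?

8

o-o-oooooo
o-o--oooo-
o-ooo-oo-o
o--o-----o
oooooooooo
-oooooooo-
o-oooooo-o
count of o: 8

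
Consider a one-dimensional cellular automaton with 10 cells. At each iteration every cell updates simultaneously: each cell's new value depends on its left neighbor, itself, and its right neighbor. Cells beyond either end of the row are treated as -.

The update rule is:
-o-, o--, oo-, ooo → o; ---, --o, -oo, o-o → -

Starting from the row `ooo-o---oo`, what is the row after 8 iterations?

-oo-oo---o
--o--oo--o
--oo--oo-o
---oo--o-o
----oo-o-o
-----o-o-o
-----o-o-o  (fixed point — unchanged through iteration 8)

-----o-o-o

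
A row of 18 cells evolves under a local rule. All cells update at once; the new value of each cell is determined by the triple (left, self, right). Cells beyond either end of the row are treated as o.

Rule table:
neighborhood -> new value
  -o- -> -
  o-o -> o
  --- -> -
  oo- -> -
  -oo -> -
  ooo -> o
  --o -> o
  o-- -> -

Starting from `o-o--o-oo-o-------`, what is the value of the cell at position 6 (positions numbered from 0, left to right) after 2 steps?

-o--o-o--o-------o
o--o-o--o-------o-
position 6 holds -

-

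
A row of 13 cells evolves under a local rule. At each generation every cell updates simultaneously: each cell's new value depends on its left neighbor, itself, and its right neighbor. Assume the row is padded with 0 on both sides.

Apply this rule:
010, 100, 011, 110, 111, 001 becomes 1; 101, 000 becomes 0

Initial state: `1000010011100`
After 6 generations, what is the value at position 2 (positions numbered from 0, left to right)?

1

1100111111110
1111111111111
1111111111111  (fixed point — unchanged through generation 6)
position 2 holds 1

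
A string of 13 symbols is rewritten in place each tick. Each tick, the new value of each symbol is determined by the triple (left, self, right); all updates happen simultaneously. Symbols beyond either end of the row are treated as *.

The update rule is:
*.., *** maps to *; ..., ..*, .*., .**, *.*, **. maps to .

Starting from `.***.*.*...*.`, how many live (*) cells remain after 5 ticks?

..*.....*....
*..*.....*...
.*..*.....*..
..*..*.....*.
*..*..*......
count of *: 3

3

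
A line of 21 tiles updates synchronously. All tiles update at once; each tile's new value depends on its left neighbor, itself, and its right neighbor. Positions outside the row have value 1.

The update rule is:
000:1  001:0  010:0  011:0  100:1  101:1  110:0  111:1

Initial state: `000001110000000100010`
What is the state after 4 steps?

101010100100101001001

111100101111110011001
111010010111101000100
110101001011010110010
101010100100101001001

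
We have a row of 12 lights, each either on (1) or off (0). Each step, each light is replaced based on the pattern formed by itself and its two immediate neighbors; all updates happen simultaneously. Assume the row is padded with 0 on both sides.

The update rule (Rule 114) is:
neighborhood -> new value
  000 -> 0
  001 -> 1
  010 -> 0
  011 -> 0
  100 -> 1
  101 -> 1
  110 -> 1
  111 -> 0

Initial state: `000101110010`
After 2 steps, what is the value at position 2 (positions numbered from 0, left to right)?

0

step 1: 001010011101
step 2: 010101100110
position 2 holds 0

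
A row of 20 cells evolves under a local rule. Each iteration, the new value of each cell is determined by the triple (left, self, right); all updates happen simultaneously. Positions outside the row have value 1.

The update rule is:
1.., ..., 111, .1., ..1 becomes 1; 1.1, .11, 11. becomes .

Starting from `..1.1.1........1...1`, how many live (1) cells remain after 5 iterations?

15

111.1.1111111111111.
11..1..11111111111..
1.11111.111111111.11
...111...1111111...1
111.1.111.11111.111.
count of 1: 15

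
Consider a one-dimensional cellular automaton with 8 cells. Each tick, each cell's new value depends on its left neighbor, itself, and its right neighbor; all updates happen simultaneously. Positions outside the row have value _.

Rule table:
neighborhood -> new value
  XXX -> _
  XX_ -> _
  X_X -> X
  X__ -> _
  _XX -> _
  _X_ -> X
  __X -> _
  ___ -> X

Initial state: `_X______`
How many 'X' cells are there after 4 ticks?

3

_X_XXXXX
_XX_____
____XXXX
XXX_____
count of X: 3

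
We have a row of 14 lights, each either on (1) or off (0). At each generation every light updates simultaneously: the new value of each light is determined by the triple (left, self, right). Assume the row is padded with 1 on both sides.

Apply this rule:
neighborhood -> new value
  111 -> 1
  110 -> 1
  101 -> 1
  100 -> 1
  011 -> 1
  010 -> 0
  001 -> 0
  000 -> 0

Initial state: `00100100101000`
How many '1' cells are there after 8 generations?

12

generation 1: 10010010010100
generation 2: 11001001001010
generation 3: 11100100100101
generation 4: 11110010010011
generation 5: 11111001001011
generation 6: 11111100100111
generation 7: 11111110010111
generation 8: 11111111001111
count of 1: 12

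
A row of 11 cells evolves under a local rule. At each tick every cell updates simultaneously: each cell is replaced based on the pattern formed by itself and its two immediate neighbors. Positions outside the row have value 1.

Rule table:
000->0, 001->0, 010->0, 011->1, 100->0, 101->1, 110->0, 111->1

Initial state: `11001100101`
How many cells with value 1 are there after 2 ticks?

2

10001000011
00000000011
count of 1: 2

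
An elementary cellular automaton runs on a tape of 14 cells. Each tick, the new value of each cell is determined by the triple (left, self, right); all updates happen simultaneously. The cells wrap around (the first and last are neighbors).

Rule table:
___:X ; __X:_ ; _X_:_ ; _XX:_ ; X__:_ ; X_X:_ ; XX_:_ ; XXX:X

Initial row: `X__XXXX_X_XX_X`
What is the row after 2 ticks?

tick 1: ____XX________
tick 2: XXX____XXXXXXX

XXX____XXXXXXX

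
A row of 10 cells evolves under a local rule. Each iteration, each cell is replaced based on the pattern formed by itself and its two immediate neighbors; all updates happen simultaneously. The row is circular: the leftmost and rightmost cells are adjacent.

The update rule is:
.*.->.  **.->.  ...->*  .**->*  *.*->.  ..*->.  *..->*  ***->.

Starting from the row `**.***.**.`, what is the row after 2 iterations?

.*..**..*.

iteration 1: *..*...*..
iteration 2: .*..**..*.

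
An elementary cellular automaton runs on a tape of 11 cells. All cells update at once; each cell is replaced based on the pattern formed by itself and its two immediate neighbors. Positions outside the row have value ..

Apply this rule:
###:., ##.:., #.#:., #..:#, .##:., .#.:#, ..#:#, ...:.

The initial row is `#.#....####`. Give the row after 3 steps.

#.##..#....
#...####...
##.#....#..

##.#....#..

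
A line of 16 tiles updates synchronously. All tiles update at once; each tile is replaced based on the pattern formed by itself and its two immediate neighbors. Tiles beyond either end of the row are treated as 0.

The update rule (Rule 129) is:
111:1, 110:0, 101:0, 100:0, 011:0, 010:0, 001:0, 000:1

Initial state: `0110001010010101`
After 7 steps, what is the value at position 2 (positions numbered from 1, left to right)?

0000100000000000
1110001111111111
0100100111111110
0000000011111100
1111111001111001
0111110000110000
0011100110000111
position 2 holds 0

0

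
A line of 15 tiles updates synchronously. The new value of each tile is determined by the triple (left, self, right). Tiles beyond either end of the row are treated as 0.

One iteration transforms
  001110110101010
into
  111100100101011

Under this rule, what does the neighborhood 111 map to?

At position 3 the neighborhood is 111; the next row has 1 there.

1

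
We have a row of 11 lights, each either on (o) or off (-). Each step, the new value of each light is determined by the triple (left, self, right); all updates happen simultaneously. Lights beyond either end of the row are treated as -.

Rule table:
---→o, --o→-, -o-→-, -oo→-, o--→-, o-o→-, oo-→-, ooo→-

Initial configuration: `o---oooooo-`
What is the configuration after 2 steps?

o---ooooooo

step 1: --o--------
step 2: o---ooooooo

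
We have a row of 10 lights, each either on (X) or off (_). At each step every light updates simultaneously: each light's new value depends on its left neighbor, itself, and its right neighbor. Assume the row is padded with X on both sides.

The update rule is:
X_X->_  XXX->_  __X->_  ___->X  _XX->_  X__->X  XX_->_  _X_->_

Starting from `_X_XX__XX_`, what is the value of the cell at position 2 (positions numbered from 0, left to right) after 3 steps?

_

_____X____
XXXX__XXX_
____X_____
position 2 holds _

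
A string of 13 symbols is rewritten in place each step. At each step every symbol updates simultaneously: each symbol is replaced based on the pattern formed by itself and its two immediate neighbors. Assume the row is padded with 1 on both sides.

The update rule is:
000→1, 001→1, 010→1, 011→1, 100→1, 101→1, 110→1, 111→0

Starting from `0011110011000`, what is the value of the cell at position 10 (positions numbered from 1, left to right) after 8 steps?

0

step 1: 1110011111111
step 2: 0011110000000
step 3: 1110011111111  (repeats step 1; period 2)
step 8: 0011110000000
position 10 holds 0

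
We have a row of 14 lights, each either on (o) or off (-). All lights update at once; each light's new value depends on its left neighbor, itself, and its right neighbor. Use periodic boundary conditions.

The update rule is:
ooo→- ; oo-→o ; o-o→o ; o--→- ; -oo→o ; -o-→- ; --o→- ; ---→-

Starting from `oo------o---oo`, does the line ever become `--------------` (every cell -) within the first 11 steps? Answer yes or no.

step 1: -o----------o-
step 2: --------------
all cells are - at step 2

yes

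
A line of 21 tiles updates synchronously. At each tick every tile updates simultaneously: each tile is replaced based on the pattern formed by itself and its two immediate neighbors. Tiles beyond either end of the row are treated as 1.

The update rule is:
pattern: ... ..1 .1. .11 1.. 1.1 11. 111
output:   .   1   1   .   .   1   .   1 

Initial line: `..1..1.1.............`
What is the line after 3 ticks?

tick 1: .11.1111............1
tick 2: 1..1.11............1.
tick 3: ..111.............111

..111.............111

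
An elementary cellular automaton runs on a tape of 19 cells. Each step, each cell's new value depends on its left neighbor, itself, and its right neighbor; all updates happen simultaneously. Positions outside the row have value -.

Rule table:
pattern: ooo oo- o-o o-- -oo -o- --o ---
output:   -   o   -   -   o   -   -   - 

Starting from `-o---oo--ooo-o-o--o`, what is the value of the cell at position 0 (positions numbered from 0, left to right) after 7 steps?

-

-----oo--o-o-------
-----oo------------
-----oo------------  (fixed point — unchanged through step 7)
position 0 holds -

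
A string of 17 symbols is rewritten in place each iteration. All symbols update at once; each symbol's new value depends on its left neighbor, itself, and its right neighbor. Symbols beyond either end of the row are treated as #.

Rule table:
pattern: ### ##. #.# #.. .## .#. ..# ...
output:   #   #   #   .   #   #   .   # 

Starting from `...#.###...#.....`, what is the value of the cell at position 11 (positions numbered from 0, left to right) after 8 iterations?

#

.#.#####.#.#.###.
#################
#################  (fixed point — unchanged through iteration 8)
position 11 holds #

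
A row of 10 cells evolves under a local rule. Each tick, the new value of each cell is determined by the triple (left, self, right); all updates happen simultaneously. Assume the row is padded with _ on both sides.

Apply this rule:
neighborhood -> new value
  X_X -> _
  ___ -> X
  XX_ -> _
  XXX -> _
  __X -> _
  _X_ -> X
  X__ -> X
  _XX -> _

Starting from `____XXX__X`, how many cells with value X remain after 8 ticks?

tick 1: XXX____X_X
tick 2: ___XXX_X_X
tick 3: XX_____X_X
tick 4: __XXXX_X_X
tick 5: X______X_X
tick 6: XXXXXX_X_X
tick 7: _______X_X
tick 8: XXXXXX_X_X
count of X: 8

8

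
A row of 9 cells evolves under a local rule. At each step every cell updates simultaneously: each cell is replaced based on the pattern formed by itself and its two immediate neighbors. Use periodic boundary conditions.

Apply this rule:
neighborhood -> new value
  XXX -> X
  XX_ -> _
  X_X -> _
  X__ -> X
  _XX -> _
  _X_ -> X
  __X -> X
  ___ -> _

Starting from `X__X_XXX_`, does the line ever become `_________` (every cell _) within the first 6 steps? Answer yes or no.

no

step 1: XXXX__X__
step 2: _XX_XXXXX
step 3: _____XXX_
step 4: ____X_X_X
step 5: X__XX_X_X
step 6: _XX___X__
step 6 is _XX___X__, still not uniform _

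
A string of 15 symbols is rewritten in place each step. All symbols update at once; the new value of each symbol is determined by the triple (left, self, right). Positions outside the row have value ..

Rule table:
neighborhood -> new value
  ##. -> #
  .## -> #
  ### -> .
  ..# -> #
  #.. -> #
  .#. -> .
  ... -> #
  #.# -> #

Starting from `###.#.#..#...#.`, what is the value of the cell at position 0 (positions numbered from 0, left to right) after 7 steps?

#

#.##.#.##.###.#
.####.#####.##.
##..###...#####
#####.#####...#
#...###...####.
.####.#####..##
##..###...#####
position 0 holds #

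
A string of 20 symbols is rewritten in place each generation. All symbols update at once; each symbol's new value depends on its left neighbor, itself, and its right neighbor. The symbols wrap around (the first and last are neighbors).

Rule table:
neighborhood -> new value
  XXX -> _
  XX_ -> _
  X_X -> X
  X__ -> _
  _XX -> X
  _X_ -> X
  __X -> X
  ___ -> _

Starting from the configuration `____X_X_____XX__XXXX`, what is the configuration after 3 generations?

_XX______XX__XX_____

___XXXX____XX__XX___
__XX______XX__XX____
_XX______XX__XX_____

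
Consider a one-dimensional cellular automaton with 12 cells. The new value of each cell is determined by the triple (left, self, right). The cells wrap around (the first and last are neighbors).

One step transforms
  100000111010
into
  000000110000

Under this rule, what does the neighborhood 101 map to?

0

At position 9 the neighborhood is 101; the next row has 0 there.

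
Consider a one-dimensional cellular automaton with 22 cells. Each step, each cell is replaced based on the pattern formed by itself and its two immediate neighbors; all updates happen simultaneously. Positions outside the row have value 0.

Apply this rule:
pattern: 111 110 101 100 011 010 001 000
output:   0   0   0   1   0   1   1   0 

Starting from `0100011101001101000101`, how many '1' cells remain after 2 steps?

1110100001110001101101
0000110010001010000001
count of 1: 6

6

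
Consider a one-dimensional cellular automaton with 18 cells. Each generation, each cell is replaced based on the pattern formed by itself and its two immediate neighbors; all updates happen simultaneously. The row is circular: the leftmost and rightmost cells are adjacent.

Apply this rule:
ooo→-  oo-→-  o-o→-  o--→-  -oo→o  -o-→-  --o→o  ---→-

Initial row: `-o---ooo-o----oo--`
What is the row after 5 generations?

generation 1: o---oo-------oo---
generation 2: ---oo-------oo---o
generation 3: --oo-------oo---o-
generation 4: -oo-------oo---o--
generation 5: oo-------oo---o---

oo-------oo---o---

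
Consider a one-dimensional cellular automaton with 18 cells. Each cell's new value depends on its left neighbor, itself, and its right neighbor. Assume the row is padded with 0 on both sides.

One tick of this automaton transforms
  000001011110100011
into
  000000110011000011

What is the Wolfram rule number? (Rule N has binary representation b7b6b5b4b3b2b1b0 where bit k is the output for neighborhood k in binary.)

104

position 8: 111 → 0  (bit 7 = 0)
position 10: 110 → 1  (bit 6 = 1)
position 6: 101 → 1  (bit 5 = 1)
position 13: 100 → 0  (bit 4 = 0)
position 7: 011 → 1  (bit 3 = 1)
position 5: 010 → 0  (bit 2 = 0)
position 4: 001 → 0  (bit 1 = 0)
position 0: 000 → 0  (bit 0 = 0)
bits b7..b0 = 01101000 = 104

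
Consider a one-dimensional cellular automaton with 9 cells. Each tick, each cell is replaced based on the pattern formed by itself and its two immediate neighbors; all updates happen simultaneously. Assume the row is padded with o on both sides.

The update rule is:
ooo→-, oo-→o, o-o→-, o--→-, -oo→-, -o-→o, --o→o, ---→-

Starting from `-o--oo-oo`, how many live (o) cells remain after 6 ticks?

tick 1: -o-o-o---
tick 2: -o-o-o--o
tick 3: -o-o-o-o-
tick 4: -o-o-o-o-  (fixed point — unchanged through tick 6)
count of o: 4

4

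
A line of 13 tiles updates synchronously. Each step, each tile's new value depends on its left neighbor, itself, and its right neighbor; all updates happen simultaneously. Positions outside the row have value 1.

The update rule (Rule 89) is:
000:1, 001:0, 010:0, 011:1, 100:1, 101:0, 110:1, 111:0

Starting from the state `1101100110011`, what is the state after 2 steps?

0001010101000

step 1: 0101110111010
step 2: 0001010101000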